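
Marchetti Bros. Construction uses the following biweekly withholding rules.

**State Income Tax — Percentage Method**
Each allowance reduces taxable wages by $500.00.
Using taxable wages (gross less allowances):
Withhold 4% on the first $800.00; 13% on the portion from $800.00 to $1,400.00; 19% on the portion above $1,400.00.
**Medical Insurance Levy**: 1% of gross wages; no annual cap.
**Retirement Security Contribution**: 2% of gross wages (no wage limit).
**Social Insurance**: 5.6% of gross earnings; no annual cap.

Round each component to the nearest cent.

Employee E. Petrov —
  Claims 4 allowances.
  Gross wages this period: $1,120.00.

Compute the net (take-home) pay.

State Income Tax: taxable = $1,120.00 − 4×$500.00 = $-880.00
  Taxable ≤ 0 → $0.00
Medical Insurance Levy: 1% × $1,120.00 = $11.20
Retirement Security Contribution: 2% × $1,120.00 = $22.40
Social Insurance: 5.6% × $1,120.00 = $62.72
Total withheld: $0.00 + $11.20 + $22.40 + $62.72 = $96.32
Net pay: $1,120.00 − $96.32 = $1,023.68

$1,023.68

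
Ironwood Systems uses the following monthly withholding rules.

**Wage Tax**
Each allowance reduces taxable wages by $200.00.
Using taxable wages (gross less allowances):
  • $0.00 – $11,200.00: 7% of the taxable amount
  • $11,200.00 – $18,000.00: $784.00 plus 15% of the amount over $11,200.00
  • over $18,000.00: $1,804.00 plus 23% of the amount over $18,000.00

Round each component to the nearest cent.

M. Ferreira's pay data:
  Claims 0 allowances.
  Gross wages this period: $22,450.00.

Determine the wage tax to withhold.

$2,827.50

Wage Tax: taxable = $22,450.00
  $1,804.00 + 23% × ($22,450.00 − $18,000.00) = $1,804.00 + 23% × $4,450.00 = $2,827.50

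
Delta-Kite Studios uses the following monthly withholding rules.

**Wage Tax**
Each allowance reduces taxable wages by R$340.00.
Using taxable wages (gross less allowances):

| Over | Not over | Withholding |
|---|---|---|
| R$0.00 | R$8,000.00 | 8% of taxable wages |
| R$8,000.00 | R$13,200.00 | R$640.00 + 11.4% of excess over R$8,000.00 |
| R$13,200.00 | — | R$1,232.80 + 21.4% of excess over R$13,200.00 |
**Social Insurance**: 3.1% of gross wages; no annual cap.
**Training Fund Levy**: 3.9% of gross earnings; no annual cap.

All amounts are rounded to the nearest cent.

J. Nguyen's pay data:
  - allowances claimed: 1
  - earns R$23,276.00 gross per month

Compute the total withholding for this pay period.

Wage Tax: taxable = R$23,276.00 − 1×R$340.00 = R$22,936.00
  R$1,232.80 + 21.4% × (R$22,936.00 − R$13,200.00) = R$1,232.80 + 21.4% × R$9,736.00 = R$3,316.30
Social Insurance: 3.1% × R$23,276.00 = R$721.56
Training Fund Levy: 3.9% × R$23,276.00 = R$907.76
Total: R$3,316.30 + R$721.56 + R$907.76 = R$4,945.62

R$4,945.62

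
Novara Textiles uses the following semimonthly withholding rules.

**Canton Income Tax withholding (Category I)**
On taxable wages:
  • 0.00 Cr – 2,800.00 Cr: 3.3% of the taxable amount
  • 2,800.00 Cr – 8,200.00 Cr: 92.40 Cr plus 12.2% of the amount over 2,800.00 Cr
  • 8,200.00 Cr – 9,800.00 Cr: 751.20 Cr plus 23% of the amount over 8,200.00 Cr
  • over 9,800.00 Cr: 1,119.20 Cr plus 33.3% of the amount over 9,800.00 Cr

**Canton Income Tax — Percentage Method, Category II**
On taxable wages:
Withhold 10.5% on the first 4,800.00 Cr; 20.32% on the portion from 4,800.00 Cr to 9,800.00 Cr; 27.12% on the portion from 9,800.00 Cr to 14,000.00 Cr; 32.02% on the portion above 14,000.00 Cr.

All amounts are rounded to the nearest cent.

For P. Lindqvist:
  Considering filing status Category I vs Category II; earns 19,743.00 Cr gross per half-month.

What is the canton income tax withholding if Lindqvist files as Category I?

4,430.22 Cr

Canton Income Tax (Category I): taxable = 19,743.00 Cr
  1,119.20 Cr + 33.3% × (19,743.00 Cr − 9,800.00 Cr) = 1,119.20 Cr + 33.3% × 9,943.00 Cr = 4,430.22 Cr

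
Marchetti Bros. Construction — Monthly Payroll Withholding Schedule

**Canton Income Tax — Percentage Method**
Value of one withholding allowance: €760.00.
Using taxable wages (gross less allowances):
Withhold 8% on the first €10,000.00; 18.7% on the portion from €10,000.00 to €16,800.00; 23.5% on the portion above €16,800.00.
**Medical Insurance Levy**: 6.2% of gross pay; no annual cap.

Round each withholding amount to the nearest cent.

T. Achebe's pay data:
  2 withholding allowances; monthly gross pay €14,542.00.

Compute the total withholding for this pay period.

Canton Income Tax: taxable = €14,542.00 − 2×€760.00 = €13,022.00
  €800.00 + 18.7% × (€13,022.00 − €10,000.00) = €800.00 + 18.7% × €3,022.00 = €1,365.11
Medical Insurance Levy: 6.2% × €14,542.00 = €901.60
Total: €1,365.11 + €901.60 = €2,266.71

€2,266.71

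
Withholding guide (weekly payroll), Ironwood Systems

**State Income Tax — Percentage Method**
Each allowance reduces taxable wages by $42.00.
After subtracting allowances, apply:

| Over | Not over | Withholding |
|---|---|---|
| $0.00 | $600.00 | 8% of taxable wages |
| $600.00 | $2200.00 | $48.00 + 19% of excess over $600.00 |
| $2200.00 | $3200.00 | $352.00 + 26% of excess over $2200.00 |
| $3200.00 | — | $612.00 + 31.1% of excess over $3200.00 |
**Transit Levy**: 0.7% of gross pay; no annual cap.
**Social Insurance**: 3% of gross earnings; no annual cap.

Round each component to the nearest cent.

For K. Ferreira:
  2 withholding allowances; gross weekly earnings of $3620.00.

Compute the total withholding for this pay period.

State Income Tax: taxable = $3620.00 − 2×$42.00 = $3536.00
  $612.00 + 31.1% × ($3536.00 − $3200.00) = $612.00 + 31.1% × $336.00 = $716.50
Transit Levy: 0.7% × $3620.00 = $25.34
Social Insurance: 3% × $3620.00 = $108.60
Total: $716.50 + $25.34 + $108.60 = $850.44

$850.44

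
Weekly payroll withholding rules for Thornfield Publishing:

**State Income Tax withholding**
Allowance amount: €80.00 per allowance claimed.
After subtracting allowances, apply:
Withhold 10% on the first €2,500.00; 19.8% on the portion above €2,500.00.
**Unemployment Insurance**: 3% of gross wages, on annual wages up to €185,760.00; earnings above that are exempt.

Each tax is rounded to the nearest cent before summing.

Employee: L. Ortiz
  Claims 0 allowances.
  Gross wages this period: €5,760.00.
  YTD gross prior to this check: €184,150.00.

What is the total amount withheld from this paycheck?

€943.78

State Income Tax: taxable = €5,760.00
  €250.00 + 19.8% × (€5,760.00 − €2,500.00) = €250.00 + 19.8% × €3,260.00 = €895.48
Unemployment Insurance: cap €185,760.00 − YTD €184,150.00 = €1,610.00 subject; 3% × €1,610.00 = €48.30
Total: €895.48 + €48.30 = €943.78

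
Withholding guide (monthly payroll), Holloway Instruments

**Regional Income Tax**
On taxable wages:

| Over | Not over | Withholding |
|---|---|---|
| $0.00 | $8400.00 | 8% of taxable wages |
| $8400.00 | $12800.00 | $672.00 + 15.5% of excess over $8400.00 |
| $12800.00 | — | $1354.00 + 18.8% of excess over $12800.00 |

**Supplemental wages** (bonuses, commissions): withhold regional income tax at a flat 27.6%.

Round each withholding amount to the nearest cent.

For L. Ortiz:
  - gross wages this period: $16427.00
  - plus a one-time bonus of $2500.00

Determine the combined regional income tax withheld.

$2725.88

Regional Income Tax: taxable = $16427.00
  $1354.00 + 18.8% × ($16427.00 − $12800.00) = $1354.00 + 18.8% × $3627.00 = $2035.88
Supplemental (27.6% flat on bonus): 27.6% × $2500.00 = $690.00
Total regional income tax: $2035.88 + $690.00 = $2725.88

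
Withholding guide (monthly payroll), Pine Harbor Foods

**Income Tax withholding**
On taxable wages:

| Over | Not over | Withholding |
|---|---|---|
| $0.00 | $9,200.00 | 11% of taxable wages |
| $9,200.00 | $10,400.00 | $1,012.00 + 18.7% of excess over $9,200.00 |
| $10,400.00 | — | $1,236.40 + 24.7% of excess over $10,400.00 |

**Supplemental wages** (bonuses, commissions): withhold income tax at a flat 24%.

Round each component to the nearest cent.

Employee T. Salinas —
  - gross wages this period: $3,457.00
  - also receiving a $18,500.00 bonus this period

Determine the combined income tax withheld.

$4,820.27

Income Tax: taxable = $3,457.00
  11% × $3,457.00 = $380.27
Supplemental (24% flat on bonus): 24% × $18,500.00 = $4,440.00
Total income tax: $380.27 + $4,440.00 = $4,820.27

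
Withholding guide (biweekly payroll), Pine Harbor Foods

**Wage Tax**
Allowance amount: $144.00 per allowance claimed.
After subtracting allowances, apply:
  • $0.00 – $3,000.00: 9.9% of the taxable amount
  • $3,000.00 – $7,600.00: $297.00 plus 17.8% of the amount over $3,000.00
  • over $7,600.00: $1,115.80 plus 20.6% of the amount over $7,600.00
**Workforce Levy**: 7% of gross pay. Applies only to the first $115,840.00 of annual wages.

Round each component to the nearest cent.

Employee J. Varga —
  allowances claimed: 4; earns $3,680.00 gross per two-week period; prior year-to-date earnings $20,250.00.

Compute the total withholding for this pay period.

Wage Tax: taxable = $3,680.00 − 4×$144.00 = $3,104.00
  $297.00 + 17.8% × ($3,104.00 − $3,000.00) = $297.00 + 17.8% × $104.00 = $315.51
Workforce Levy: 7% × $3,680.00 = $257.60
Total: $315.51 + $257.60 = $573.11

$573.11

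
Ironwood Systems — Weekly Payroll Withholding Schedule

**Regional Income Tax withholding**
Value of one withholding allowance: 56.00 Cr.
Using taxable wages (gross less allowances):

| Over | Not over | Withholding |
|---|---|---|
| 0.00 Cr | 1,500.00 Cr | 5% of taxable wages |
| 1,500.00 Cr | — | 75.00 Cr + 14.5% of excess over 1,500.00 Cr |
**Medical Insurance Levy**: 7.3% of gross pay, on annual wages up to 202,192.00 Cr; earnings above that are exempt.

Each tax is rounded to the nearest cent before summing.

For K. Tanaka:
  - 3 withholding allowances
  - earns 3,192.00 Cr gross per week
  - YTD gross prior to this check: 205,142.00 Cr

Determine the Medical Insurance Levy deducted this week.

Medical Insurance Levy: YTD 205,142.00 Cr ≥ cap 202,192.00 Cr → 0.00 Cr

0.00 Cr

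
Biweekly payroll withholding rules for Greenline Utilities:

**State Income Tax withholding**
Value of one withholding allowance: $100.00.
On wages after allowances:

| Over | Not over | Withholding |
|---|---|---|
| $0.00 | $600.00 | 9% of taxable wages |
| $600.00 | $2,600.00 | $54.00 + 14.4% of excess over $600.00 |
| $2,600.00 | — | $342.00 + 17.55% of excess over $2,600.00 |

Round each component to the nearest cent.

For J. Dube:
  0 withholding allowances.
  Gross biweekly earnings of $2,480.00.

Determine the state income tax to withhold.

State Income Tax: taxable = $2,480.00
  $54.00 + 14.4% × ($2,480.00 − $600.00) = $54.00 + 14.4% × $1,880.00 = $324.72

$324.72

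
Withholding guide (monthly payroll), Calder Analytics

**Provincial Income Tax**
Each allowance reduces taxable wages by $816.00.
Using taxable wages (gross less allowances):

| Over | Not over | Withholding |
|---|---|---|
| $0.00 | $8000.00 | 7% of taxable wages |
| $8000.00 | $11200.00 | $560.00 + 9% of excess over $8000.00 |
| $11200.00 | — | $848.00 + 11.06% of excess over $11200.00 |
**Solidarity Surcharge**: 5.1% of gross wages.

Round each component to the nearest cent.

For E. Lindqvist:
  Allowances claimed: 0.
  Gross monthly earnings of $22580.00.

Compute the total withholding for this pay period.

Provincial Income Tax: taxable = $22580.00
  $848.00 + 11.06% × ($22580.00 − $11200.00) = $848.00 + 11.06% × $11380.00 = $2106.63
Solidarity Surcharge: 5.1% × $22580.00 = $1151.58
Total: $2106.63 + $1151.58 = $3258.21

$3258.21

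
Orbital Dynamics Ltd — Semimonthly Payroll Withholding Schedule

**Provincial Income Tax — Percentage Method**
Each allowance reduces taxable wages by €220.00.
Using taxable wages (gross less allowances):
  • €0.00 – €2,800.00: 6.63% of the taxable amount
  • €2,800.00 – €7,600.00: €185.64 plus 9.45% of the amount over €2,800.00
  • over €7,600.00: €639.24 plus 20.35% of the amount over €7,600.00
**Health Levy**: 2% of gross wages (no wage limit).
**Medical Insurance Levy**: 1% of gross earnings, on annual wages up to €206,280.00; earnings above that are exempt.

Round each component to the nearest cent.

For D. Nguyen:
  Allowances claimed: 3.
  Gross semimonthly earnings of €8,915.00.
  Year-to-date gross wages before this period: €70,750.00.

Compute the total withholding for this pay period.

Provincial Income Tax: taxable = €8,915.00 − 3×€220.00 = €8,255.00
  €639.24 + 20.35% × (€8,255.00 − €7,600.00) = €639.24 + 20.35% × €655.00 = €772.53
Health Levy: 2% × €8,915.00 = €178.30
Medical Insurance Levy: 1% × €8,915.00 = €89.15
Total: €772.53 + €178.30 + €89.15 = €1,039.98

€1,039.98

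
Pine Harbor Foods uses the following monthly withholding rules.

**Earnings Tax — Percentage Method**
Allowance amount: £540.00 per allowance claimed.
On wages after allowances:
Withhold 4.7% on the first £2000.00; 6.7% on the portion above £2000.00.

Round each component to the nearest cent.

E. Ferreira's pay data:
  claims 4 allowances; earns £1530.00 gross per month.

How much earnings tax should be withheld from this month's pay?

Earnings Tax: taxable = £1530.00 − 4×£540.00 = £-630.00
  Taxable ≤ 0 → £0.00

£0.00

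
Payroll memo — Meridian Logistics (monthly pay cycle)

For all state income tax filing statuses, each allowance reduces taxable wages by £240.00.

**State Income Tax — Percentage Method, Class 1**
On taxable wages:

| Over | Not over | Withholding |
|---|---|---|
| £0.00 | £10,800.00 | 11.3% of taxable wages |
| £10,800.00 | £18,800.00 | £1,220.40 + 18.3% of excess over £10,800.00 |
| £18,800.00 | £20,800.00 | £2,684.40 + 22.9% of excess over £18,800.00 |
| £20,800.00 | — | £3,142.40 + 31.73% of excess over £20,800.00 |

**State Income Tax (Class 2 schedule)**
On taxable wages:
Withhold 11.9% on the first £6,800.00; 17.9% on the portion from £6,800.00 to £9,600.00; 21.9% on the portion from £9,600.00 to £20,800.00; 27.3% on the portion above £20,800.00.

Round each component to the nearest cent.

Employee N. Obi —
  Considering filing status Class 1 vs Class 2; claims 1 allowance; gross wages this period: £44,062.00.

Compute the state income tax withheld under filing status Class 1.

State Income Tax (Class 1): taxable = £44,062.00 − 1×£240.00 = £43,822.00
  £3,142.40 + 31.73% × (£43,822.00 − £20,800.00) = £3,142.40 + 31.73% × £23,022.00 = £10,447.28

£10,447.28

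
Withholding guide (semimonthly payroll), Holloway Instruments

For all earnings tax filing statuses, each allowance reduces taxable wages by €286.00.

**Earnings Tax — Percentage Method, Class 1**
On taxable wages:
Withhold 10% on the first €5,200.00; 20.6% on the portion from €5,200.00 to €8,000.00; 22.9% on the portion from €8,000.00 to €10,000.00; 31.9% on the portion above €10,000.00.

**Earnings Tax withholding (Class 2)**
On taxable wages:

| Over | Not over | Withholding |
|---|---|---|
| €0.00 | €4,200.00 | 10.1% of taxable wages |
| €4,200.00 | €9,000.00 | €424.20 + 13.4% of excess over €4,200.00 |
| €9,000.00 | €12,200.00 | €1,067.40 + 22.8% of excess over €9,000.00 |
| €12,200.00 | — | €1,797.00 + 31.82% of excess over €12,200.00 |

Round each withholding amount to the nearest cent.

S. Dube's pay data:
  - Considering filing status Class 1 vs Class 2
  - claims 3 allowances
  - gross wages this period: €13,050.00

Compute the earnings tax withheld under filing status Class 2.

€1,795.18

Earnings Tax (Class 2): taxable = €13,050.00 − 3×€286.00 = €12,192.00
  €1,067.40 + 22.8% × (€12,192.00 − €9,000.00) = €1,067.40 + 22.8% × €3,192.00 = €1,795.18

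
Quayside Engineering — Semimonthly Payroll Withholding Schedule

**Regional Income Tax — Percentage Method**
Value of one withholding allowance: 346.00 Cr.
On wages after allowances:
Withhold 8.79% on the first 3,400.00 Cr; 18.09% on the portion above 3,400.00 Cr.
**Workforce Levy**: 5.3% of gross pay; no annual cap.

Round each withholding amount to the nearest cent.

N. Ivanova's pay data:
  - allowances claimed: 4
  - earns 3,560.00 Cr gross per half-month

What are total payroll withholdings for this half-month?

379.95 Cr

Regional Income Tax: taxable = 3,560.00 Cr − 4×346.00 Cr = 2,176.00 Cr
  8.79% × 2,176.00 Cr = 191.27 Cr
Workforce Levy: 5.3% × 3,560.00 Cr = 188.68 Cr
Total: 191.27 Cr + 188.68 Cr = 379.95 Cr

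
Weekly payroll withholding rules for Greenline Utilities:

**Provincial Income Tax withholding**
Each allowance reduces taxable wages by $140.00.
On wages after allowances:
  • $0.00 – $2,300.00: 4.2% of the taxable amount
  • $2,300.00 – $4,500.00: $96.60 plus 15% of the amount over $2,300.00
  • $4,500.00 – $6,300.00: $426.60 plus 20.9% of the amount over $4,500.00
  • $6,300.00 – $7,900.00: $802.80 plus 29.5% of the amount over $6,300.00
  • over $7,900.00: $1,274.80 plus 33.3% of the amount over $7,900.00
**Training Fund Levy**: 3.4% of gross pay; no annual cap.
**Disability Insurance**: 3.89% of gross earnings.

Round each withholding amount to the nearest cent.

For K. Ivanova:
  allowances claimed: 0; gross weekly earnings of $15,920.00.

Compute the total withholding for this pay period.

Provincial Income Tax: taxable = $15,920.00
  $1,274.80 + 33.3% × ($15,920.00 − $7,900.00) = $1,274.80 + 33.3% × $8,020.00 = $3,945.46
Training Fund Levy: 3.4% × $15,920.00 = $541.28
Disability Insurance: 3.89% × $15,920.00 = $619.29
Total: $3,945.46 + $541.28 + $619.29 = $5,106.03

$5,106.03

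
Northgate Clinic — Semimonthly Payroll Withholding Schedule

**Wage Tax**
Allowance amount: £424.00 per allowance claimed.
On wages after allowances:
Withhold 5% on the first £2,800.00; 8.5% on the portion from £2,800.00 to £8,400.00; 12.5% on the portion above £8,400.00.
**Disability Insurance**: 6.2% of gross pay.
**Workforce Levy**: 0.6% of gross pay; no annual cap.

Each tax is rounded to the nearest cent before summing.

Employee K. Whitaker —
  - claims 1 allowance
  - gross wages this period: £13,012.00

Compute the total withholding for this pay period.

Wage Tax: taxable = £13,012.00 − 1×£424.00 = £12,588.00
  £616.00 + 12.5% × (£12,588.00 − £8,400.00) = £616.00 + 12.5% × £4,188.00 = £1,139.50
Disability Insurance: 6.2% × £13,012.00 = £806.74
Workforce Levy: 0.6% × £13,012.00 = £78.07
Total: £1,139.50 + £806.74 + £78.07 = £2,024.31

£2,024.31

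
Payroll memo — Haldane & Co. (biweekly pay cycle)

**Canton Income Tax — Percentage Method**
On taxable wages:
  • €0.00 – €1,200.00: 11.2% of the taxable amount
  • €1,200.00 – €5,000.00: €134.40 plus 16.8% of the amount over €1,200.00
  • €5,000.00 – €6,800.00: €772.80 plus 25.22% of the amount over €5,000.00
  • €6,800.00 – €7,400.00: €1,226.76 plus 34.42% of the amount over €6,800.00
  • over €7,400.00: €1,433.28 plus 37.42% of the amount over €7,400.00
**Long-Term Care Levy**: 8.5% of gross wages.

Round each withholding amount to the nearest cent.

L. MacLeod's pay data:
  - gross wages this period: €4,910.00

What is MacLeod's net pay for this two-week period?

Canton Income Tax: taxable = €4,910.00
  €134.40 + 16.8% × (€4,910.00 − €1,200.00) = €134.40 + 16.8% × €3,710.00 = €757.68
Long-Term Care Levy: 8.5% × €4,910.00 = €417.35
Total withheld: €757.68 + €417.35 = €1,175.03
Net pay: €4,910.00 − €1,175.03 = €3,734.97

€3,734.97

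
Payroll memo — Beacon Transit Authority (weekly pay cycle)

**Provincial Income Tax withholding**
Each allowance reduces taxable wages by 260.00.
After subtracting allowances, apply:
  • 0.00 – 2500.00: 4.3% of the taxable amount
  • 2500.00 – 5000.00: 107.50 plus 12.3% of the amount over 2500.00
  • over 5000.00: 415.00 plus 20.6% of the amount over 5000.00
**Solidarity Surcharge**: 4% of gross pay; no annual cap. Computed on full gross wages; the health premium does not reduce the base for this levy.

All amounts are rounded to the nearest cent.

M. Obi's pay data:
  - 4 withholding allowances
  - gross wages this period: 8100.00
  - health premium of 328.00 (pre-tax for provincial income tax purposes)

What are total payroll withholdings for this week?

1095.79

Provincial Income Tax: taxable = 8100.00 − 328.00 − 4×260.00 = 6732.00
  415.00 + 20.6% × (6732.00 − 5000.00) = 415.00 + 20.6% × 1732.00 = 771.79
Solidarity Surcharge: 4% × 8100.00 = 324.00
Total: 771.79 + 324.00 = 1095.79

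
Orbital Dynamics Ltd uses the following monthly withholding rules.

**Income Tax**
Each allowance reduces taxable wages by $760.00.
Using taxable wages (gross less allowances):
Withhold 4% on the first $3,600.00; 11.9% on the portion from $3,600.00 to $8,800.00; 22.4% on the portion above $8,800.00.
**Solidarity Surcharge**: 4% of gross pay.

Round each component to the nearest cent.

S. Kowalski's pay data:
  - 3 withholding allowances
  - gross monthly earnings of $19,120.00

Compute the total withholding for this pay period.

$3,328.56

Income Tax: taxable = $19,120.00 − 3×$760.00 = $16,840.00
  $762.80 + 22.4% × ($16,840.00 − $8,800.00) = $762.80 + 22.4% × $8,040.00 = $2,563.76
Solidarity Surcharge: 4% × $19,120.00 = $764.80
Total: $2,563.76 + $764.80 = $3,328.56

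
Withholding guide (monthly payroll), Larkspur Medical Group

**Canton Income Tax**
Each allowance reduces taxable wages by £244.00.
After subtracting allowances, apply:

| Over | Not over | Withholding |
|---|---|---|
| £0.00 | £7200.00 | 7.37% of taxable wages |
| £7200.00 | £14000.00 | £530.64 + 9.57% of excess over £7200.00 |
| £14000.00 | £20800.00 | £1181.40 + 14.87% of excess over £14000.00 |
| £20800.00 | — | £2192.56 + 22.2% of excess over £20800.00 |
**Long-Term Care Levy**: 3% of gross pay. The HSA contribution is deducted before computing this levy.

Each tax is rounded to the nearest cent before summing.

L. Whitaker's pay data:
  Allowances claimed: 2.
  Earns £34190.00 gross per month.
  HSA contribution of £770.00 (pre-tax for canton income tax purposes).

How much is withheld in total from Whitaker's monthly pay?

£5888.46

Canton Income Tax: taxable = £34190.00 − £770.00 − 2×£244.00 = £32932.00
  £2192.56 + 22.2% × (£32932.00 − £20800.00) = £2192.56 + 22.2% × £12132.00 = £4885.86
Long-Term Care Levy: 3% × £33420.00 = £1002.60
Total: £4885.86 + £1002.60 = £5888.46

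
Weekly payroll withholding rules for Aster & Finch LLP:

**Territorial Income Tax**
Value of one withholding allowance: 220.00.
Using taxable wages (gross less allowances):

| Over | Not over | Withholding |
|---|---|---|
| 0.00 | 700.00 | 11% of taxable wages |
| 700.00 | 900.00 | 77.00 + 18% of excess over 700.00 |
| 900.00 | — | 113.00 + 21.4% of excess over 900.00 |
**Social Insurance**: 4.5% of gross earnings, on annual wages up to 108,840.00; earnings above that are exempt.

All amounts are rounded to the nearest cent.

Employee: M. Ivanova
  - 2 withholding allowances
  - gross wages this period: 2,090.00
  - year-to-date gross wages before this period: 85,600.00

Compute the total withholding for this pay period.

Territorial Income Tax: taxable = 2,090.00 − 2×220.00 = 1,650.00
  113.00 + 21.4% × (1,650.00 − 900.00) = 113.00 + 21.4% × 750.00 = 273.50
Social Insurance: 4.5% × 2,090.00 = 94.05
Total: 273.50 + 94.05 = 367.55

367.55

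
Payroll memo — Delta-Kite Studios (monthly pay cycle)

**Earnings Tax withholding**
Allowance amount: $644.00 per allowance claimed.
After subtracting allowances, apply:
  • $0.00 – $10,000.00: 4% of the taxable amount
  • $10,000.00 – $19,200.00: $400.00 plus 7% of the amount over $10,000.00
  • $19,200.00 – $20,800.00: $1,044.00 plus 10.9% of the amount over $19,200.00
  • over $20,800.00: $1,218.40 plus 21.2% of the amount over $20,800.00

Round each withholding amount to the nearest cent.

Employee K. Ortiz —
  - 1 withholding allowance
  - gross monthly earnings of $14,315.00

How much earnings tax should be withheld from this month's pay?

Earnings Tax: taxable = $14,315.00 − 1×$644.00 = $13,671.00
  $400.00 + 7% × ($13,671.00 − $10,000.00) = $400.00 + 7% × $3,671.00 = $656.97

$656.97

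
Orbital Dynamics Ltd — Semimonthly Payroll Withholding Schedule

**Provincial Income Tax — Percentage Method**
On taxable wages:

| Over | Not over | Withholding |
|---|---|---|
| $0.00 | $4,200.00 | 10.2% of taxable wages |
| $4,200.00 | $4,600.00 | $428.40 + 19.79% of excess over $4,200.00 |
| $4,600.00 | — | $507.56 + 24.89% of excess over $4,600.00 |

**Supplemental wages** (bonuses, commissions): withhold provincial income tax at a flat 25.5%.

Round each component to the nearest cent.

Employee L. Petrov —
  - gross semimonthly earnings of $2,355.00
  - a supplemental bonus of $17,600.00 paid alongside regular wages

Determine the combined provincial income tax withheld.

Provincial Income Tax: taxable = $2,355.00
  10.2% × $2,355.00 = $240.21
Supplemental (25.5% flat on bonus): 25.5% × $17,600.00 = $4,488.00
Total provincial income tax: $240.21 + $4,488.00 = $4,728.21

$4,728.21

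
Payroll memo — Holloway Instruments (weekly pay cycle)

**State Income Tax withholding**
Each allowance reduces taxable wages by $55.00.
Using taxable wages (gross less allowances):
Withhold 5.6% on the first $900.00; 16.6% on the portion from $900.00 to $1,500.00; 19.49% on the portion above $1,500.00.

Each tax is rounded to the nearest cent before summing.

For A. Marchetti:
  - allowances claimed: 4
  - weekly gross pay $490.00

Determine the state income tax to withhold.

State Income Tax: taxable = $490.00 − 4×$55.00 = $270.00
  5.6% × $270.00 = $15.12

$15.12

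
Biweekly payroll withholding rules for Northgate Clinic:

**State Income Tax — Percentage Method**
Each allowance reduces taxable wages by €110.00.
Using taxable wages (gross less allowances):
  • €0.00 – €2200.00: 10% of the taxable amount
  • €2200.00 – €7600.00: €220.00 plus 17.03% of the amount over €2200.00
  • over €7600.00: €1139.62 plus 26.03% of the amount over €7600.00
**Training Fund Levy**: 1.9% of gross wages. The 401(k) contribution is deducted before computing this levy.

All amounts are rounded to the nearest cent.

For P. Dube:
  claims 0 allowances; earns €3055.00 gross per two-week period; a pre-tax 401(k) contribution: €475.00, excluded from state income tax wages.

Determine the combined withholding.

State Income Tax: taxable = €3055.00 − €475.00 = €2580.00
  €220.00 + 17.03% × (€2580.00 − €2200.00) = €220.00 + 17.03% × €380.00 = €284.71
Training Fund Levy: 1.9% × €2580.00 = €49.02
Total: €284.71 + €49.02 = €333.73

€333.73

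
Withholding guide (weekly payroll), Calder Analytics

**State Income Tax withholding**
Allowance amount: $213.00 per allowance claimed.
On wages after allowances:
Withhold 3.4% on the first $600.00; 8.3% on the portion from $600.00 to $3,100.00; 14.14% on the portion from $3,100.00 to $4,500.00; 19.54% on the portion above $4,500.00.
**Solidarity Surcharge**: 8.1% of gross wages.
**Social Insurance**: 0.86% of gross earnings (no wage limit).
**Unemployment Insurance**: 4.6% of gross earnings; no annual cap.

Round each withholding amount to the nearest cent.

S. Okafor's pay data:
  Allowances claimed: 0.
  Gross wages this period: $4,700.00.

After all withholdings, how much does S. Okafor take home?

$3,597.74

State Income Tax: taxable = $4,700.00
  $425.86 + 19.54% × ($4,700.00 − $4,500.00) = $425.86 + 19.54% × $200.00 = $464.94
Solidarity Surcharge: 8.1% × $4,700.00 = $380.70
Social Insurance: 0.86% × $4,700.00 = $40.42
Unemployment Insurance: 4.6% × $4,700.00 = $216.20
Total withheld: $464.94 + $380.70 + $40.42 + $216.20 = $1,102.26
Net pay: $4,700.00 − $1,102.26 = $3,597.74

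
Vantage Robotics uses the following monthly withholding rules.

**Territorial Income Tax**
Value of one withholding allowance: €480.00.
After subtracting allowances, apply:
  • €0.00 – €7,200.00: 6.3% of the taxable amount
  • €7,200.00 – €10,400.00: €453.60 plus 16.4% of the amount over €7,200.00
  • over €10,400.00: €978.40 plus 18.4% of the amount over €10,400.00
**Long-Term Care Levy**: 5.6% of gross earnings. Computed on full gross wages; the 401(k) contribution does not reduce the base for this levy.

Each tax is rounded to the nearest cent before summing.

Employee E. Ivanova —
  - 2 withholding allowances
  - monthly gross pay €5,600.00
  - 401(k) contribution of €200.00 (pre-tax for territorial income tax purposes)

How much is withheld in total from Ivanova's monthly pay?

Territorial Income Tax: taxable = €5,600.00 − €200.00 − 2×€480.00 = €4,440.00
  6.3% × €4,440.00 = €279.72
Long-Term Care Levy: 5.6% × €5,600.00 = €313.60
Total: €279.72 + €313.60 = €593.32

€593.32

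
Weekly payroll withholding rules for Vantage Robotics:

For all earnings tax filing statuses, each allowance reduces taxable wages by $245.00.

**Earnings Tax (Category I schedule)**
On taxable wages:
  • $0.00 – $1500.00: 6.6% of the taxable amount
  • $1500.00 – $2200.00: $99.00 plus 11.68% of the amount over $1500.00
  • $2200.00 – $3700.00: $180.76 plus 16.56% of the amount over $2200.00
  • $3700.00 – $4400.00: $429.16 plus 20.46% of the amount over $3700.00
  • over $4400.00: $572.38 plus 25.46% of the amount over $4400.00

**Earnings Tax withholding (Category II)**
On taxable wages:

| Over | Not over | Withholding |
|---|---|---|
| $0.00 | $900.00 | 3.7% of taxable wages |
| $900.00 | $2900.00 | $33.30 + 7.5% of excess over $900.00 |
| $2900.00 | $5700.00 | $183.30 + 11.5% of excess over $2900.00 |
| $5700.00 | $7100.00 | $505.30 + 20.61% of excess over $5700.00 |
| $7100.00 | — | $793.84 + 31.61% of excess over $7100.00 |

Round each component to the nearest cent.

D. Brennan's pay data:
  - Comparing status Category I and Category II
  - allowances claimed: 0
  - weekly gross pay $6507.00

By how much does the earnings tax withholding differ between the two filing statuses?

Earnings Tax (Category I): taxable = $6507.00
  $572.38 + 25.46% × ($6507.00 − $4400.00) = $572.38 + 25.46% × $2107.00 = $1108.82
Earnings Tax (Category II): taxable = $6507.00
  $505.30 + 20.61% × ($6507.00 − $5700.00) = $505.30 + 20.61% × $807.00 = $671.62
Difference: |$1108.82 − $671.62| = $437.20 (higher under Category I)

$437.20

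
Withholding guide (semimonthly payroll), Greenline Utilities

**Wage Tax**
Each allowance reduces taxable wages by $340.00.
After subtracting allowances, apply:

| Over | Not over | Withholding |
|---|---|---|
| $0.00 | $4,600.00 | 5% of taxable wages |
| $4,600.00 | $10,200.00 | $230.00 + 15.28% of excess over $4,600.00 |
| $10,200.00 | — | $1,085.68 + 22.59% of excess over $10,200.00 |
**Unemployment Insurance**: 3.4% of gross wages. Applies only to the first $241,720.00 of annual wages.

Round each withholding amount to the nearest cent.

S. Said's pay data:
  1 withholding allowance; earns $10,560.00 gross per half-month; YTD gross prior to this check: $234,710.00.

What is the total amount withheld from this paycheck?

Wage Tax: taxable = $10,560.00 − 1×$340.00 = $10,220.00
  $1,085.68 + 22.59% × ($10,220.00 − $10,200.00) = $1,085.68 + 22.59% × $20.00 = $1,090.20
Unemployment Insurance: cap $241,720.00 − YTD $234,710.00 = $7,010.00 subject; 3.4% × $7,010.00 = $238.34
Total: $1,090.20 + $238.34 = $1,328.54

$1,328.54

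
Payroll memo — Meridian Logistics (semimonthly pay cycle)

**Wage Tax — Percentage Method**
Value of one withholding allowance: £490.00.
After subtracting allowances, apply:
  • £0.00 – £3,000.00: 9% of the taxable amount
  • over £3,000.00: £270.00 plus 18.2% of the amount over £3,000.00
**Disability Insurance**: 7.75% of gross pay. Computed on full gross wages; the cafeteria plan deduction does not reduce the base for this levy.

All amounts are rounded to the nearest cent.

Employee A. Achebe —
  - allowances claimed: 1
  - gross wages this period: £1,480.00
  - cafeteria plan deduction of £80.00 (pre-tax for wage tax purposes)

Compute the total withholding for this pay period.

£196.60

Wage Tax: taxable = £1,480.00 − £80.00 − 1×£490.00 = £910.00
  9% × £910.00 = £81.90
Disability Insurance: 7.75% × £1,480.00 = £114.70
Total: £81.90 + £114.70 = £196.60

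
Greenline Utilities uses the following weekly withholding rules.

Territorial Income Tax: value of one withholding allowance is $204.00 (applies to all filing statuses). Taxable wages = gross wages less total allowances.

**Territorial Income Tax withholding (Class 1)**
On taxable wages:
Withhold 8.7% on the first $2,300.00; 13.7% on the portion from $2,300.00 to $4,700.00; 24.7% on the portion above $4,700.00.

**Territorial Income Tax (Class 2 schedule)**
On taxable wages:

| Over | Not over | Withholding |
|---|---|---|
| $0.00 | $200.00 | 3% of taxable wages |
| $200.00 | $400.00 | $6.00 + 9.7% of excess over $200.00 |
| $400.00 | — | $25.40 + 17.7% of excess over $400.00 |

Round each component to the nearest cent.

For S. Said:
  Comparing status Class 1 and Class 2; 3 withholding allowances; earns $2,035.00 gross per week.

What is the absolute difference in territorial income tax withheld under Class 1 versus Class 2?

$82.67

Territorial Income Tax (Class 1): taxable = $2,035.00 − 3×$204.00 = $1,423.00
  8.7% × $1,423.00 = $123.80
Territorial Income Tax (Class 2): taxable = $2,035.00 − 3×$204.00 = $1,423.00
  $25.40 + 17.7% × ($1,423.00 − $400.00) = $25.40 + 17.7% × $1,023.00 = $206.47
Difference: |$123.80 − $206.47| = $82.67 (higher under Class 2)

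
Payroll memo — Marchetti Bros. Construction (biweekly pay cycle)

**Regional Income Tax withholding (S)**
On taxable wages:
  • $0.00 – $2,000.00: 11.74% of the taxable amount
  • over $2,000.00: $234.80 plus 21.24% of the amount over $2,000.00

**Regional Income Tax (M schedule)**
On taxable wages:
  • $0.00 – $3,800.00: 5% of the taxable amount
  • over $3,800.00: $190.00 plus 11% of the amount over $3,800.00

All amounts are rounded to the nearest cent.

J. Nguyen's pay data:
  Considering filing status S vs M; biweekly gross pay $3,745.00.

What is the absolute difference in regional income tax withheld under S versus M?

$418.19

Regional Income Tax (S): taxable = $3,745.00
  $234.80 + 21.24% × ($3,745.00 − $2,000.00) = $234.80 + 21.24% × $1,745.00 = $605.44
Regional Income Tax (M): taxable = $3,745.00
  5% × $3,745.00 = $187.25
Difference: |$605.44 − $187.25| = $418.19 (higher under S)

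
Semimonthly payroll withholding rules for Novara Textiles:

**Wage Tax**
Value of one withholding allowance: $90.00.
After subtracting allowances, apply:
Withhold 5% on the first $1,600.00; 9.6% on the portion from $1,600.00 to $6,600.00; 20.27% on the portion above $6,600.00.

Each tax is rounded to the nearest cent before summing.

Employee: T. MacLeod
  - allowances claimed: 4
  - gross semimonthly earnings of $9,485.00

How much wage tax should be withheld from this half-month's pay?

$1,071.82

Wage Tax: taxable = $9,485.00 − 4×$90.00 = $9,125.00
  $560.00 + 20.27% × ($9,125.00 − $6,600.00) = $560.00 + 20.27% × $2,525.00 = $1,071.82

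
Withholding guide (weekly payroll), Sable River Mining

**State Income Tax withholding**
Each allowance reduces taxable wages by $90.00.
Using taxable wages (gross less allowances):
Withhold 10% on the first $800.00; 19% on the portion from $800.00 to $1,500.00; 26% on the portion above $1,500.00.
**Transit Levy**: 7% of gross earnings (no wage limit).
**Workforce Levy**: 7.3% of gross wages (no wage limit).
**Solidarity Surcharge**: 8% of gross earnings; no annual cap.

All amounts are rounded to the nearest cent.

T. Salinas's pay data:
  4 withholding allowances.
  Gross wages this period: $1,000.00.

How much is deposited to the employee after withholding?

$713.00

State Income Tax: taxable = $1,000.00 − 4×$90.00 = $640.00
  10% × $640.00 = $64.00
Transit Levy: 7% × $1,000.00 = $70.00
Workforce Levy: 7.3% × $1,000.00 = $73.00
Solidarity Surcharge: 8% × $1,000.00 = $80.00
Total withheld: $64.00 + $70.00 + $73.00 + $80.00 = $287.00
Net pay: $1,000.00 − $287.00 = $713.00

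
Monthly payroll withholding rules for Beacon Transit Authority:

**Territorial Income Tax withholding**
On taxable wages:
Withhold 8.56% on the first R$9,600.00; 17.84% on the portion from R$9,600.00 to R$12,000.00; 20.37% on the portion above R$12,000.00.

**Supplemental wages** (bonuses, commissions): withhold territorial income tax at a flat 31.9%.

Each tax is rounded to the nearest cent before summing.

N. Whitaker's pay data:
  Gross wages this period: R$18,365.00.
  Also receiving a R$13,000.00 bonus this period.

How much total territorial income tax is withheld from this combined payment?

R$6,693.47

Territorial Income Tax: taxable = R$18,365.00
  R$1,249.92 + 20.37% × (R$18,365.00 − R$12,000.00) = R$1,249.92 + 20.37% × R$6,365.00 = R$2,546.47
Supplemental (31.9% flat on bonus): 31.9% × R$13,000.00 = R$4,147.00
Total territorial income tax: R$2,546.47 + R$4,147.00 = R$6,693.47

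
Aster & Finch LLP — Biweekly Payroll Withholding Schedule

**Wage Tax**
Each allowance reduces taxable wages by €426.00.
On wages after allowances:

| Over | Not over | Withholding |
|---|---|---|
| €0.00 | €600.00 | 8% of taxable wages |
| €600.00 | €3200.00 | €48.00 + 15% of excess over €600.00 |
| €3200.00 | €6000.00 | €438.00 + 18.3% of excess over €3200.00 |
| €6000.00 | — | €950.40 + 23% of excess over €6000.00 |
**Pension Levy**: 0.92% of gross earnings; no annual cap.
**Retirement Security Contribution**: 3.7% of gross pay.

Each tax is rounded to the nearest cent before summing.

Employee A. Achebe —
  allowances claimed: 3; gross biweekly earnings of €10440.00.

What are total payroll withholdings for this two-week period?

Wage Tax: taxable = €10440.00 − 3×€426.00 = €9162.00
  €950.40 + 23% × (€9162.00 − €6000.00) = €950.40 + 23% × €3162.00 = €1677.66
Pension Levy: 0.92% × €10440.00 = €96.05
Retirement Security Contribution: 3.7% × €10440.00 = €386.28
Total: €1677.66 + €96.05 + €386.28 = €2159.99

€2159.99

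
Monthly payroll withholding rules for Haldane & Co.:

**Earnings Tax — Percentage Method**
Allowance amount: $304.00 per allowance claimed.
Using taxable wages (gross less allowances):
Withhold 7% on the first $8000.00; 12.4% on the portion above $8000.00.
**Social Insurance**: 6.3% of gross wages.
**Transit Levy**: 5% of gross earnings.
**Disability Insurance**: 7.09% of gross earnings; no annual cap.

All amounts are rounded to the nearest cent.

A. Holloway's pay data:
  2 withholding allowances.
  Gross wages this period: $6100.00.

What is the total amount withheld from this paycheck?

$1506.23

Earnings Tax: taxable = $6100.00 − 2×$304.00 = $5492.00
  7% × $5492.00 = $384.44
Social Insurance: 6.3% × $6100.00 = $384.30
Transit Levy: 5% × $6100.00 = $305.00
Disability Insurance: 7.09% × $6100.00 = $432.49
Total: $384.44 + $384.30 + $305.00 + $432.49 = $1506.23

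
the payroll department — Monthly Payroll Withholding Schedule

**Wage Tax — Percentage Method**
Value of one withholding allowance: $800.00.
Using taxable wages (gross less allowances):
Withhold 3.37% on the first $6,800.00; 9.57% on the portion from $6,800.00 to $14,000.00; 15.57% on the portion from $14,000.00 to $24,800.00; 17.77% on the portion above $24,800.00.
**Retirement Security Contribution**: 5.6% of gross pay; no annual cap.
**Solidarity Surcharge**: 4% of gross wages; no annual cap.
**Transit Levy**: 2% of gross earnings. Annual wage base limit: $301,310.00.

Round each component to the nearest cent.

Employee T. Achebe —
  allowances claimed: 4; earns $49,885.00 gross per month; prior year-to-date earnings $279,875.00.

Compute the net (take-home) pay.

$38,178.62

Wage Tax: taxable = $49,885.00 − 4×$800.00 = $46,685.00
  $2,599.76 + 17.77% × ($46,685.00 − $24,800.00) = $2,599.76 + 17.77% × $21,885.00 = $6,488.72
Retirement Security Contribution: 5.6% × $49,885.00 = $2,793.56
Solidarity Surcharge: 4% × $49,885.00 = $1,995.40
Transit Levy: cap $301,310.00 − YTD $279,875.00 = $21,435.00 subject; 2% × $21,435.00 = $428.70
Total withheld: $6,488.72 + $2,793.56 + $1,995.40 + $428.70 = $11,706.38
Net pay: $49,885.00 − $11,706.38 = $38,178.62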